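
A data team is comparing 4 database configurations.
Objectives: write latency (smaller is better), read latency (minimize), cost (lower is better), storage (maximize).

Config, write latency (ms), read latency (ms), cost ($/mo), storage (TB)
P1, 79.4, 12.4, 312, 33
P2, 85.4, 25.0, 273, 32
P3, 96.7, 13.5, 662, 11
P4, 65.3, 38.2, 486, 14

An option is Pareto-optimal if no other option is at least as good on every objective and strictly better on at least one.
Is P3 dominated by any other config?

P1 vs P3: write latency 79.4≤96.7, read latency 12.4≤13.5, cost 312≤662, storage 33≥11 — P1 is at least as good on every objective and strictly better on at least one, so P1 dominates P3.

Yes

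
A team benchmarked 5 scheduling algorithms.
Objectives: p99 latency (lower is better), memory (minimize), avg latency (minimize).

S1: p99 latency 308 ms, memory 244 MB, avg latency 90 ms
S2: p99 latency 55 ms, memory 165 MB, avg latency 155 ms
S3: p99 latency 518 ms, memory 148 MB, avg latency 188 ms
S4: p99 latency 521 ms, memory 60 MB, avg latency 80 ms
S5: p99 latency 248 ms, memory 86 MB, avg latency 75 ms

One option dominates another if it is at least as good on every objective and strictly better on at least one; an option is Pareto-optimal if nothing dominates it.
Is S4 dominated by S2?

S2 vs S4: S2 is worse on memory (165 vs 60), so it does not dominate S4.

No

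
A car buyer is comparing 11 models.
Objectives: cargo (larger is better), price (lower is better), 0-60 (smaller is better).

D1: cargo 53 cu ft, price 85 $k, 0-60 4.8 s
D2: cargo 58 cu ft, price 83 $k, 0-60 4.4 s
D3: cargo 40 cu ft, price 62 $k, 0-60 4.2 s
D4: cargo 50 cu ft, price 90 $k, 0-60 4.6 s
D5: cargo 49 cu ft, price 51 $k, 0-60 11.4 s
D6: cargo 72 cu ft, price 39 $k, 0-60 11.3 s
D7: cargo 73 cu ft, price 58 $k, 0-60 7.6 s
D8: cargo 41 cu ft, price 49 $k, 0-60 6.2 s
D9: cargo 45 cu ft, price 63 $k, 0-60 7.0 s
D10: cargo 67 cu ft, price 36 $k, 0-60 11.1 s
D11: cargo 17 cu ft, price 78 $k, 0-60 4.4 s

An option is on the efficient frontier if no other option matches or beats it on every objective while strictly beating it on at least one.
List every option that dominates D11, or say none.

D3

D3: cargo 40≥17, price 62≤78, 0-60 4.2≤4.4 — dominates D11.
Others (D1, D2, D4, D5, D6, D7, D8, D9, D10) are each worse than D11 on at least one objective.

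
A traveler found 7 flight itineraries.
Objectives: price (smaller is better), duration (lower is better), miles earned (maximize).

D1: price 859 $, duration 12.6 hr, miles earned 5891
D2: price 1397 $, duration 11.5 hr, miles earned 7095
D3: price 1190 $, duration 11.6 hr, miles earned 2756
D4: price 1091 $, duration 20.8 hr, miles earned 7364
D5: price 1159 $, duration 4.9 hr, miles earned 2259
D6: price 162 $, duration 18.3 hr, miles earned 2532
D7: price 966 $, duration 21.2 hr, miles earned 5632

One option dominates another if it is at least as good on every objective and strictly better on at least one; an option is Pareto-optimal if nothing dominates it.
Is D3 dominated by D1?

No

D1 vs D3: D1 is worse on duration (12.6 vs 11.6), so it does not dominate D3.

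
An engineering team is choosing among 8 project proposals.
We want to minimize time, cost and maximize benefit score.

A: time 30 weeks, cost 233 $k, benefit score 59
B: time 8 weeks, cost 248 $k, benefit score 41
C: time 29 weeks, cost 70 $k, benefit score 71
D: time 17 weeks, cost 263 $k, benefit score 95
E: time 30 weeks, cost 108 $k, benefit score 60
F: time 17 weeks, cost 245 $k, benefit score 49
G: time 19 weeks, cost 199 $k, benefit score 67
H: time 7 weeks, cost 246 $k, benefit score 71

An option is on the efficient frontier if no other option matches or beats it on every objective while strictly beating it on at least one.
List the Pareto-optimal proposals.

C, D, F, G, H

A: dominated by C (time 29≤30, cost 70≤233, benefit score 71≥59).
B: dominated by H (time 7≤8, cost 246≤248, benefit score 71≥41).
C: not dominated (best cost).
D: not dominated (best benefit score).
E: dominated by C (time 29≤30, cost 70≤108, benefit score 71≥60).
F: not dominated.
G: not dominated.
H: not dominated (best time).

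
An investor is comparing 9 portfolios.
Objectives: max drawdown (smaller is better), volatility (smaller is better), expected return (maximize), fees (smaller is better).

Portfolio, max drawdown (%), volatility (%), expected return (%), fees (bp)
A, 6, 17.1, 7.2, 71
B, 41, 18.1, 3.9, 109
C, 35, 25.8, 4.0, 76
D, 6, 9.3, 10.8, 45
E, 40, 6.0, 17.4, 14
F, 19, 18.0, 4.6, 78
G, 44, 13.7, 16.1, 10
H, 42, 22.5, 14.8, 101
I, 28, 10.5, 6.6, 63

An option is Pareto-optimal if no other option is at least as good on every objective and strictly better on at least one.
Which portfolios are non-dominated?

D, E, G

A: dominated by D (max drawdown 6≤6, volatility 9.3≤17.1, expected return 10.8≥7.2, fees 45≤71).
B: dominated by A (max drawdown 6≤41, volatility 17.1≤18.1, expected return 7.2≥3.9, fees 71≤109).
C: dominated by A (max drawdown 6≤35, volatility 17.1≤25.8, expected return 7.2≥4.0, fees 71≤76).
D: not dominated.
E: not dominated (best volatility).
F: dominated by A (max drawdown 6≤19, volatility 17.1≤18.0, expected return 7.2≥4.6, fees 71≤78).
G: not dominated (best fees).
H: dominated by E (max drawdown 40≤42, volatility 6.0≤22.5, expected return 17.4≥14.8, fees 14≤101).
I: dominated by D (max drawdown 6≤28, volatility 9.3≤10.5, expected return 10.8≥6.6, fees 45≤63).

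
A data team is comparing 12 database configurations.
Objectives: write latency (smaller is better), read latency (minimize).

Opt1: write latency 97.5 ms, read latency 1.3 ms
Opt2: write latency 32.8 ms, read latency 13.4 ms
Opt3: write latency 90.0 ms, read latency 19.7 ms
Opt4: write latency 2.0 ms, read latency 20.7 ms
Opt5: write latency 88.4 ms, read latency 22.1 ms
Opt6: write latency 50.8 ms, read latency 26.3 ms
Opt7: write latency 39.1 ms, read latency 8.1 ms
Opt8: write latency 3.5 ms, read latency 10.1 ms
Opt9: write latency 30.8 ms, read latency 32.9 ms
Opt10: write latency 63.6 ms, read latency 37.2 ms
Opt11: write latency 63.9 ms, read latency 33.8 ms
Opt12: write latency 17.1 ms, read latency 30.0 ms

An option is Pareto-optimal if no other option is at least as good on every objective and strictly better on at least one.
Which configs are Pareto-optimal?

Opt1: not dominated (best read latency).
Opt2: dominated by Opt8 (write latency 3.5≤32.8, read latency 10.1≤13.4).
Opt3: dominated by Opt2 (write latency 32.8≤90.0, read latency 13.4≤19.7).
Opt4: not dominated (best write latency).
Opt5: dominated by Opt2 (write latency 32.8≤88.4, read latency 13.4≤22.1).
Opt6: dominated by Opt2 (write latency 32.8≤50.8, read latency 13.4≤26.3).
Opt7: not dominated.
Opt8: not dominated.
Opt9: dominated by Opt4 (write latency 2.0≤30.8, read latency 20.7≤32.9).
Opt10: dominated by Opt2 (write latency 32.8≤63.6, read latency 13.4≤37.2).
Opt11: dominated by Opt2 (write latency 32.8≤63.9, read latency 13.4≤33.8).
Opt12: dominated by Opt4 (write latency 2.0≤17.1, read latency 20.7≤30.0).

Opt1, Opt4, Opt7, Opt8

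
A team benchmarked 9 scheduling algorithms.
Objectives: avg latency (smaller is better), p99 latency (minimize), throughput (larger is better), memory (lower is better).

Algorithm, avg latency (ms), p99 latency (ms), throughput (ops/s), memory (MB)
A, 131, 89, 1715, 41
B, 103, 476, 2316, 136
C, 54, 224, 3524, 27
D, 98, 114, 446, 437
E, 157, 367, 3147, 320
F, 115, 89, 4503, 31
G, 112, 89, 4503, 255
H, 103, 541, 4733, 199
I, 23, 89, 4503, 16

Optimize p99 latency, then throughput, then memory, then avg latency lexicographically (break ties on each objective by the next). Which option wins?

First minimize p99 latency: best is 89, kept {A, F, G, I}.
Then maximize throughput: best is 4503, kept {F, G, I}.
Then minimize memory: best is 16, kept {I}.

I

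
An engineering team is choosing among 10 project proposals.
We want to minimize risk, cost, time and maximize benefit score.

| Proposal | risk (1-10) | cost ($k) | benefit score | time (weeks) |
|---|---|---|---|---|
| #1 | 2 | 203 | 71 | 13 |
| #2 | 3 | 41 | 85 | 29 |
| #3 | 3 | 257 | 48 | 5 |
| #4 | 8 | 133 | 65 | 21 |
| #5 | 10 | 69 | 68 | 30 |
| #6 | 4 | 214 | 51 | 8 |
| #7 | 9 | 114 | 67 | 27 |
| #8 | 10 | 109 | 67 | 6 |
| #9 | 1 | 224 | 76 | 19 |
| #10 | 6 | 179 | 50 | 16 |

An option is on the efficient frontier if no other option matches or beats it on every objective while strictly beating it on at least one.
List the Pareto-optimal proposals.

#1: not dominated.
#2: not dominated (best cost).
#3: not dominated (best time).
#4: not dominated.
#5: dominated by #2 (risk 3≤10, cost 41≤69, benefit score 85≥68, time 29≤30).
#6: not dominated.
#7: not dominated.
#8: not dominated.
#9: not dominated (best risk).
#10: not dominated.

#1, #2, #3, #4, #6, #7, #8, #9, #10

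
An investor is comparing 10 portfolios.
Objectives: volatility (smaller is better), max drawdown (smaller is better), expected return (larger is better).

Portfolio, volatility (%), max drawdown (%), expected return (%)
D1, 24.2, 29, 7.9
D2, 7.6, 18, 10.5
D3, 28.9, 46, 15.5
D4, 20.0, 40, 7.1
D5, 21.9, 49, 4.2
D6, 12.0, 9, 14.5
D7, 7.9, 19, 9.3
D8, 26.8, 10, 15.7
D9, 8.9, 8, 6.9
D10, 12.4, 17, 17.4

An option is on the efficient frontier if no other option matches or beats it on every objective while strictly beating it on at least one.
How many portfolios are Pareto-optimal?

5

D1: dominated by D2 (volatility 7.6≤24.2, max drawdown 18≤29, expected return 10.5≥7.9).
D2: not dominated (best volatility).
D3: dominated by D8 (volatility 26.8≤28.9, max drawdown 10≤46, expected return 15.7≥15.5).
D4: dominated by D2 (volatility 7.6≤20.0, max drawdown 18≤40, expected return 10.5≥7.1).
D5: dominated by D2 (volatility 7.6≤21.9, max drawdown 18≤49, expected return 10.5≥4.2).
D6: not dominated.
D7: dominated by D2 (volatility 7.6≤7.9, max drawdown 18≤19, expected return 10.5≥9.3).
D8: not dominated.
D9: not dominated (best max drawdown).
D10: not dominated (best expected return).
Pareto-optimal: D2, D6, D8, D9, D10 → 5.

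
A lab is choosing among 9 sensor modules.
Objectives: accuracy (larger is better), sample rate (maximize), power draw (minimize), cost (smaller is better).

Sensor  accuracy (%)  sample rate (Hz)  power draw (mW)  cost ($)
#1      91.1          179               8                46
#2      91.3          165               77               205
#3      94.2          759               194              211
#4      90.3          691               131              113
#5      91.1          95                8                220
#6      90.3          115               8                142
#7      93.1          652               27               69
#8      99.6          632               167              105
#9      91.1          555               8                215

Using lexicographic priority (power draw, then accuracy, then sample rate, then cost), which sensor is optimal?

First minimize power draw: best is 8, kept {#1, #5, #6, #9}.
Then maximize accuracy: best is 91.1, kept {#1, #5, #9}.
Then maximize sample rate: best is 555, kept {#9}.

#9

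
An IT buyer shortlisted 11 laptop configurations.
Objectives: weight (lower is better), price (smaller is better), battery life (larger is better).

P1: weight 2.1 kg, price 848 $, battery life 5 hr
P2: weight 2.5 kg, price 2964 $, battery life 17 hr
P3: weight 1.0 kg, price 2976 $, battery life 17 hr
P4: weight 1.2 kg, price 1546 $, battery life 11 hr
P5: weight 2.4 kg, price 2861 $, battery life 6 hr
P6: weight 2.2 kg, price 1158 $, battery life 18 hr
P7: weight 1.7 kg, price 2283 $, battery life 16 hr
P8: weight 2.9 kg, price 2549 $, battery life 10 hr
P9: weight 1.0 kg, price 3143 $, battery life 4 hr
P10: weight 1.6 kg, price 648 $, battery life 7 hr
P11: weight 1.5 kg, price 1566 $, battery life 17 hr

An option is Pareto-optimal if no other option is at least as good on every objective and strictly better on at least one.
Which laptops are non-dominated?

P1: dominated by P10 (weight 1.6≤2.1, price 648≤848, battery life 7≥5).
P2: dominated by P6 (weight 2.2≤2.5, price 1158≤2964, battery life 18≥17).
P3: not dominated.
P4: not dominated.
P5: dominated by P4 (weight 1.2≤2.4, price 1546≤2861, battery life 11≥6).
P6: not dominated (best battery life).
P7: dominated by P11 (weight 1.5≤1.7, price 1566≤2283, battery life 17≥16).
P8: dominated by P4 (weight 1.2≤2.9, price 1546≤2549, battery life 11≥10).
P9: dominated by P3 (weight 1.0≤1.0, price 2976≤3143, battery life 17≥4).
P10: not dominated (best price).
P11: not dominated.

P3, P4, P6, P10, P11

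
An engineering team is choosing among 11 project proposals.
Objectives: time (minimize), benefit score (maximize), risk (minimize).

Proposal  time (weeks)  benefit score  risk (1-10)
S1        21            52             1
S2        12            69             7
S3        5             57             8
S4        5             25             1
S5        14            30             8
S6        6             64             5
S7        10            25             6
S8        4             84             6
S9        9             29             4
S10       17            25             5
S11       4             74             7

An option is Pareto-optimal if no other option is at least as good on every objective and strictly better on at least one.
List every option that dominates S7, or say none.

S4: time 5≤10, benefit score 25≥25, risk 1≤6 — dominates S7.
S6: time 6≤10, benefit score 64≥25, risk 5≤6 — dominates S7.
S8: time 4≤10, benefit score 84≥25, risk 6≤6 — dominates S7.
S9: time 9≤10, benefit score 29≥25, risk 4≤6 — dominates S7.
Others (S1, S2, S3, S5, S10, S11) are each worse than S7 on at least one objective.

S4, S6, S8, S9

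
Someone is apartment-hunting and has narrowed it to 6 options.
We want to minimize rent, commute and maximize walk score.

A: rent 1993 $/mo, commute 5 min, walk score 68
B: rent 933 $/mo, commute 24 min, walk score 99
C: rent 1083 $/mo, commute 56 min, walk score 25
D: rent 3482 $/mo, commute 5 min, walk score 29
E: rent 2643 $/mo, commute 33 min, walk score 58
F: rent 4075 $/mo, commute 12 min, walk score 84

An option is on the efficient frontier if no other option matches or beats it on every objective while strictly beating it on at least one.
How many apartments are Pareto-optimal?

A: not dominated.
B: not dominated (best rent).
C: dominated by B (rent 933≤1083, commute 24≤56, walk score 99≥25).
D: dominated by A (rent 1993≤3482, commute 5≤5, walk score 68≥29).
E: dominated by A (rent 1993≤2643, commute 5≤33, walk score 68≥58).
F: not dominated.
Pareto-optimal: A, B, F → 3.

3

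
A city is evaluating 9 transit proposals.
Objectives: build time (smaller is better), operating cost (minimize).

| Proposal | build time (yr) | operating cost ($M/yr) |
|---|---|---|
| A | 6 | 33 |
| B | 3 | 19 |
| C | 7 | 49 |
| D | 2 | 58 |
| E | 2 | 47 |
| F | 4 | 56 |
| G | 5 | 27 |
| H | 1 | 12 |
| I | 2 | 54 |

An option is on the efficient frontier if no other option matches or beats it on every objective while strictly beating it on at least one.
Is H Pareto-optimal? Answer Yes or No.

Yes

A: worse on build time (6 vs 1).
B: worse on build time (3 vs 1).
C: worse on build time (7 vs 1).
D: worse on build time (2 vs 1).
E: worse on build time (2 vs 1).
F: worse on build time (4 vs 1).
G: worse on build time (5 vs 1).
I: worse on build time (2 vs 1).
No option is at least as good as H on every objective and strictly better on one.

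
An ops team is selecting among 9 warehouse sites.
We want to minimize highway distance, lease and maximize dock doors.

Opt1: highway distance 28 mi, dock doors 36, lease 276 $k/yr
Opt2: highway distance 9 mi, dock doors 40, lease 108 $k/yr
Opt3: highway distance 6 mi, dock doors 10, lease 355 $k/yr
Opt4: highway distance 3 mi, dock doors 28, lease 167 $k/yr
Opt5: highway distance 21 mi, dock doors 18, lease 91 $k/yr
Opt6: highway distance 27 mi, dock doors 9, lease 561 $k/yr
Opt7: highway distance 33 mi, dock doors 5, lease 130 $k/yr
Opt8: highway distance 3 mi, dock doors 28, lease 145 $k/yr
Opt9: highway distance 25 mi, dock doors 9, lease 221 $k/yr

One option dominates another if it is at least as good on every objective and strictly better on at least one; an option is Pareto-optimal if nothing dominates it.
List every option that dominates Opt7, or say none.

Opt2, Opt5

Opt2: highway distance 9≤33, dock doors 40≥5, lease 108≤130 — dominates Opt7.
Opt5: highway distance 21≤33, dock doors 18≥5, lease 91≤130 — dominates Opt7.
Others (Opt1, Opt3, Opt4, Opt6, Opt8, Opt9) are each worse than Opt7 on at least one objective.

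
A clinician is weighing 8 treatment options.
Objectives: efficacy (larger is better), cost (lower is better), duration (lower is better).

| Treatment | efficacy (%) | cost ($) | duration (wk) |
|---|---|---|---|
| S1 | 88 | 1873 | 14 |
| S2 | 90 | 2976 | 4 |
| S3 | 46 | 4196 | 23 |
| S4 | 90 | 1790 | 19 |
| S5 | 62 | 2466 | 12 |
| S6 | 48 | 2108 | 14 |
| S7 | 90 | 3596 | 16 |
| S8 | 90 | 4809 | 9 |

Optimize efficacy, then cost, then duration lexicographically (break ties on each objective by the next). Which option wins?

First maximize efficacy: best is 90, kept {S2, S4, S7, S8}.
Then minimize cost: best is 1790, kept {S4}.

S4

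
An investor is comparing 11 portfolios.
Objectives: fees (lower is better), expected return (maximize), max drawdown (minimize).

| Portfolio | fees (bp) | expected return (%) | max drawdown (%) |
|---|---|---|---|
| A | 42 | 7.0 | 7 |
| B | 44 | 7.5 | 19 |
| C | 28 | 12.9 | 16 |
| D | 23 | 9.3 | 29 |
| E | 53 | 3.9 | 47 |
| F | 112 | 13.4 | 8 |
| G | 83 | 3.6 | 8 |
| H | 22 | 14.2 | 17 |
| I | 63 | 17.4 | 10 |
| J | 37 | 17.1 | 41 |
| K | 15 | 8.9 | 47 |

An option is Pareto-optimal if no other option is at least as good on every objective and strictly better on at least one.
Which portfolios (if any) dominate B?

C, H

C: fees 28≤44, expected return 12.9≥7.5, max drawdown 16≤19 — dominates B.
H: fees 22≤44, expected return 14.2≥7.5, max drawdown 17≤19 — dominates B.
Others (A, D, E, F, G, I, J, K) are each worse than B on at least one objective.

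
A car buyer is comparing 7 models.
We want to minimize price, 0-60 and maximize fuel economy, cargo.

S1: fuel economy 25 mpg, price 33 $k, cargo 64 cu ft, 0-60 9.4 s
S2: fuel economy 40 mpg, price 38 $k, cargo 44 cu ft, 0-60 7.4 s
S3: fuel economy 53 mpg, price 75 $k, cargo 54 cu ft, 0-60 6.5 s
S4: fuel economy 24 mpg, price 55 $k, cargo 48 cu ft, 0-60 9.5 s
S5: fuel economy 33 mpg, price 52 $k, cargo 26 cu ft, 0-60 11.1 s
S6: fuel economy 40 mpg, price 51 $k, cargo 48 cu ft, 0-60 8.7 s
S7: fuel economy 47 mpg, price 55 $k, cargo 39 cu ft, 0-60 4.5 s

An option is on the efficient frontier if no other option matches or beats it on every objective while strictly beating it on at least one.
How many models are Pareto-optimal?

5

S1: not dominated (best price).
S2: not dominated.
S3: not dominated (best fuel economy).
S4: dominated by S1 (fuel economy 25≥24, price 33≤55, cargo 64≥48, 0-60 9.4≤9.5).
S5: dominated by S2 (fuel economy 40≥33, price 38≤52, cargo 44≥26, 0-60 7.4≤11.1).
S6: not dominated.
S7: not dominated (best 0-60).
Pareto-optimal: S1, S2, S3, S6, S7 → 5.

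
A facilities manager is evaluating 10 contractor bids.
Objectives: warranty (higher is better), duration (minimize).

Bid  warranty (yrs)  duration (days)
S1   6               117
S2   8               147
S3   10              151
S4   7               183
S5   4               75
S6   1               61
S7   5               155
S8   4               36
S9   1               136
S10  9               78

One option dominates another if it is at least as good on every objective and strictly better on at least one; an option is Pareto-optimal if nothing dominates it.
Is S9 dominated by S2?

S2 vs S9: S2 is worse on duration (147 vs 136), so it does not dominate S9.

No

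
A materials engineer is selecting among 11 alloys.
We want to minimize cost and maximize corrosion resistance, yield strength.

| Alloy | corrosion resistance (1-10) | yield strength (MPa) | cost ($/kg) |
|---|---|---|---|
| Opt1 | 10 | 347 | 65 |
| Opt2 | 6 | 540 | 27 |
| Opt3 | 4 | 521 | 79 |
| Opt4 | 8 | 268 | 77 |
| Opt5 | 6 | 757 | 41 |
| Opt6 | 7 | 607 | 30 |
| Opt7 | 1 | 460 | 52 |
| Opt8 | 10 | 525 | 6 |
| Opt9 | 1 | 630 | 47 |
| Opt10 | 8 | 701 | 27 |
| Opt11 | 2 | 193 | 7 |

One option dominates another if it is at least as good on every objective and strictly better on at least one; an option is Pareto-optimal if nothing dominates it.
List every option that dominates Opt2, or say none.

Opt10: corrosion resistance 8≥6, yield strength 701≥540, cost 27≤27 — dominates Opt2.
Others (Opt1, Opt3, Opt4, Opt5, Opt6, Opt7, Opt8, Opt9, Opt11) are each worse than Opt2 on at least one objective.

Opt10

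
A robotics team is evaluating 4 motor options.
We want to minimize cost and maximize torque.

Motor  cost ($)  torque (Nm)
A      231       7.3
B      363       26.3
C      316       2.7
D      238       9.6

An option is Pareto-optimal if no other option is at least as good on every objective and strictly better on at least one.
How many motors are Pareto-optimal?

A: not dominated (best cost).
B: not dominated (best torque).
C: dominated by A (cost 231≤316, torque 7.3≥2.7).
D: not dominated.
Pareto-optimal: A, B, D → 3.

3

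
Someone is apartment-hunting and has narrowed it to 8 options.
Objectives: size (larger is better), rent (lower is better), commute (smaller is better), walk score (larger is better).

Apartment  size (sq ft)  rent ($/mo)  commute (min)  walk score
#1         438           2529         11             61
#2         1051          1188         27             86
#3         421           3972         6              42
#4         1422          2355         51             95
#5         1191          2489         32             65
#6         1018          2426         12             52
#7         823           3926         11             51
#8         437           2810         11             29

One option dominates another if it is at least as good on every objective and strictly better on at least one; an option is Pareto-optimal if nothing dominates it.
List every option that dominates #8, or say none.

#1: size 438≥437, rent 2529≤2810, commute 11≤11, walk score 61≥29 — dominates #8.
Others (#2, #3, #4, #5, #6, #7) are each worse than #8 on at least one objective.

#1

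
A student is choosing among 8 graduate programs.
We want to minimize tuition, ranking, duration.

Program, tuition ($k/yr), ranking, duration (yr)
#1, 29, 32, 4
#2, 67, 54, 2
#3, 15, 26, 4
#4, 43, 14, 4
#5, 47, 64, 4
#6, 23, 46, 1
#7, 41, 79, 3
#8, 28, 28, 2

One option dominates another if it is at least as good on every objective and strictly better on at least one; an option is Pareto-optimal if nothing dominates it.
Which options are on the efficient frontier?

#3, #4, #6, #8

#1: dominated by #3 (tuition 15≤29, ranking 26≤32, duration 4≤4).
#2: dominated by #6 (tuition 23≤67, ranking 46≤54, duration 1≤2).
#3: not dominated (best tuition).
#4: not dominated (best ranking).
#5: dominated by #1 (tuition 29≤47, ranking 32≤64, duration 4≤4).
#6: not dominated (best duration).
#7: dominated by #6 (tuition 23≤41, ranking 46≤79, duration 1≤3).
#8: not dominated.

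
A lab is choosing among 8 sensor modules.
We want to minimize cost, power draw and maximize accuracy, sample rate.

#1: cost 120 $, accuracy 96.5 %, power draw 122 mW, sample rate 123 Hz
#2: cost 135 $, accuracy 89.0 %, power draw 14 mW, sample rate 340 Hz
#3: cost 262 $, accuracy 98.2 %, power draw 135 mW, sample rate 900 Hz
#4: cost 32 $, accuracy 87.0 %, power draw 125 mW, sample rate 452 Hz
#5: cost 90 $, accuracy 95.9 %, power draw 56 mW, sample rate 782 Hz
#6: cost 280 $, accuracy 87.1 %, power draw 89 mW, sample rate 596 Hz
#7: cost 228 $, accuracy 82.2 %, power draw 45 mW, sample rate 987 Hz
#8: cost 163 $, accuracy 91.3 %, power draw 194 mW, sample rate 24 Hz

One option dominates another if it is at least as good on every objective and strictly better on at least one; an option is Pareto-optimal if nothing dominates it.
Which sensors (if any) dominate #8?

#1: cost 120≤163, accuracy 96.5≥91.3, power draw 122≤194, sample rate 123≥24 — dominates #8.
#5: cost 90≤163, accuracy 95.9≥91.3, power draw 56≤194, sample rate 782≥24 — dominates #8.
Others (#2, #3, #4, #6, #7) are each worse than #8 on at least one objective.

#1, #5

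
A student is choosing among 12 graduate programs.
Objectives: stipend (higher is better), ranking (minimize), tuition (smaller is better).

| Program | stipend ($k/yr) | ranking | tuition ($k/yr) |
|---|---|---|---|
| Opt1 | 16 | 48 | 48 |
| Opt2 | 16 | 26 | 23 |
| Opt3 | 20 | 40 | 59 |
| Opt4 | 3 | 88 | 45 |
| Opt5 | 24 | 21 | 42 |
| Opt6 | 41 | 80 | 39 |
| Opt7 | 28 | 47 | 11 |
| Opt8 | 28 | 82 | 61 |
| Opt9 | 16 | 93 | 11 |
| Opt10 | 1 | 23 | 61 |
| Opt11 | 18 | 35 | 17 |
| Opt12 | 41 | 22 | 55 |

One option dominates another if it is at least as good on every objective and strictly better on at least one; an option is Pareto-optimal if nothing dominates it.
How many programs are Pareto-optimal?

Opt1: dominated by Opt2 (stipend 16≥16, ranking 26≤48, tuition 23≤48).
Opt2: not dominated.
Opt3: dominated by Opt5 (stipend 24≥20, ranking 21≤40, tuition 42≤59).
Opt4: dominated by Opt2 (stipend 16≥3, ranking 26≤88, tuition 23≤45).
Opt5: not dominated (best ranking).
Opt6: not dominated.
Opt7: not dominated.
Opt8: dominated by Opt6 (stipend 41≥28, ranking 80≤82, tuition 39≤61).
Opt9: dominated by Opt7 (stipend 28≥16, ranking 47≤93, tuition 11≤11).
Opt10: dominated by Opt5 (stipend 24≥1, ranking 21≤23, tuition 42≤61).
Opt11: not dominated.
Opt12: not dominated.
Pareto-optimal: Opt2, Opt5, Opt6, Opt7, Opt11, Opt12 → 6.

6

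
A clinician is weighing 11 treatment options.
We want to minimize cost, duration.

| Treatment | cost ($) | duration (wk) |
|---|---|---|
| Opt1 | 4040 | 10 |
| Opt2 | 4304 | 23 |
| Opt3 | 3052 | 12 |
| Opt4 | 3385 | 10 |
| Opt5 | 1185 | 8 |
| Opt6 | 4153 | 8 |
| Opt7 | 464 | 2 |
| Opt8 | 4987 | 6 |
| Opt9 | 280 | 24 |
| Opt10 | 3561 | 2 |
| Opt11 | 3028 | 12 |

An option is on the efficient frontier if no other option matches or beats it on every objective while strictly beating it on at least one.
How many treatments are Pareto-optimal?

2

Opt1: dominated by Opt4 (cost 3385≤4040, duration 10≤10).
Opt2: dominated by Opt1 (cost 4040≤4304, duration 10≤23).
Opt3: dominated by Opt5 (cost 1185≤3052, duration 8≤12).
Opt4: dominated by Opt5 (cost 1185≤3385, duration 8≤10).
Opt5: dominated by Opt7 (cost 464≤1185, duration 2≤8).
Opt6: dominated by Opt5 (cost 1185≤4153, duration 8≤8).
Opt7: not dominated.
Opt8: dominated by Opt7 (cost 464≤4987, duration 2≤6).
Opt9: not dominated (best cost).
Opt10: dominated by Opt7 (cost 464≤3561, duration 2≤2).
Opt11: dominated by Opt5 (cost 1185≤3028, duration 8≤12).
Pareto-optimal: Opt7, Opt9 → 2.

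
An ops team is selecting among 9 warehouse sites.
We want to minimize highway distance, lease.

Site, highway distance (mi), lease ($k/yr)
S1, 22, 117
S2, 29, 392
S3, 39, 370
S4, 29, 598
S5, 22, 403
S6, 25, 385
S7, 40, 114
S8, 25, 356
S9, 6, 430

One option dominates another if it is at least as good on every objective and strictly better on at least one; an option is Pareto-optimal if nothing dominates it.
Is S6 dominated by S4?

S4 vs S6: S4 is worse on highway distance (29 vs 25), so it does not dominate S6.

No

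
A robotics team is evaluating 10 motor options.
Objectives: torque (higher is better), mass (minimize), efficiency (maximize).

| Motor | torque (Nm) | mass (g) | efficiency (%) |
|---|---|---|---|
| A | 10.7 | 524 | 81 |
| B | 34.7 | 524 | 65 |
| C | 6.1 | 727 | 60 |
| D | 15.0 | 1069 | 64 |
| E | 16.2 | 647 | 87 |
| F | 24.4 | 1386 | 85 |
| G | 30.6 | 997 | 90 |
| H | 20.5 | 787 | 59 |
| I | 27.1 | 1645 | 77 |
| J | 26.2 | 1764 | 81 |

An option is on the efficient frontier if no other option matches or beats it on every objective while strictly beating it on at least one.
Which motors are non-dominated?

A, B, E, G

A: not dominated.
B: not dominated (best torque).
C: dominated by A (torque 10.7≥6.1, mass 524≤727, efficiency 81≥60).
D: dominated by B (torque 34.7≥15.0, mass 524≤1069, efficiency 65≥64).
E: not dominated.
F: dominated by G (torque 30.6≥24.4, mass 997≤1386, efficiency 90≥85).
G: not dominated (best efficiency).
H: dominated by B (torque 34.7≥20.5, mass 524≤787, efficiency 65≥59).
I: dominated by G (torque 30.6≥27.1, mass 997≤1645, efficiency 90≥77).
J: dominated by G (torque 30.6≥26.2, mass 997≤1764, efficiency 90≥81).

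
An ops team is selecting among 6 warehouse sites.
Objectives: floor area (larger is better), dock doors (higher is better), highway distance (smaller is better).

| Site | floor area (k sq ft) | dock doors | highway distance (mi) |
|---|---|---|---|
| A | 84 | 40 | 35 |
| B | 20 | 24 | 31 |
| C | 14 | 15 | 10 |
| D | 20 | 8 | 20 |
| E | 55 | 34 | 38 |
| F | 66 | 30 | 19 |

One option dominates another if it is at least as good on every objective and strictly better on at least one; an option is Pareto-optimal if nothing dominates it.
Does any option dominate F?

A: worse on highway distance (35 vs 19).
B: worse on floor area (20 vs 66).
C: worse on floor area (14 vs 66).
D: worse on floor area (20 vs 66).
E: worse on floor area (55 vs 66).
No option is at least as good as F on every objective and strictly better on one.

No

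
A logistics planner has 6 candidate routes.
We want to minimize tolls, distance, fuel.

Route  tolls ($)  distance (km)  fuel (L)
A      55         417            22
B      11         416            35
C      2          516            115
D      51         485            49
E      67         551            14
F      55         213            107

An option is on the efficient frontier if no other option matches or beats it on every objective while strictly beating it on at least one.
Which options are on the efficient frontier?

A: not dominated.
B: not dominated.
C: not dominated (best tolls).
D: dominated by B (tolls 11≤51, distance 416≤485, fuel 35≤49).
E: not dominated (best fuel).
F: not dominated (best distance).

A, B, C, E, F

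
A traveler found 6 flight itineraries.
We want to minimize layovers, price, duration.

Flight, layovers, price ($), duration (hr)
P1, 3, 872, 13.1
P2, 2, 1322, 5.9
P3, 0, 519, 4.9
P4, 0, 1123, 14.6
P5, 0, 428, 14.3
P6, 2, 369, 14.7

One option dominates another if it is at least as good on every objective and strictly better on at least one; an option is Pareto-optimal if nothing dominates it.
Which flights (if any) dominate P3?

P1: worse on layovers (3 vs 0).
P2: worse on layovers (2 vs 0).
P4: worse on price (1123 vs 519).
P5: worse on duration (14.3 vs 4.9).
P6: worse on layovers (2 vs 0).
No option dominates P3.

none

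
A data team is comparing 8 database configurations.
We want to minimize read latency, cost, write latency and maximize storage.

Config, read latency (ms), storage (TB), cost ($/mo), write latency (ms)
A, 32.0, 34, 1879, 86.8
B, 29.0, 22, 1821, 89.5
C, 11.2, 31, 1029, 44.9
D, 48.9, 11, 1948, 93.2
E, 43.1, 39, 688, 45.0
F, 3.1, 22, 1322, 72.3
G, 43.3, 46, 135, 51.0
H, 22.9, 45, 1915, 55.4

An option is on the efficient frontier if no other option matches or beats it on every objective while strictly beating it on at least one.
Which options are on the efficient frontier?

A, C, E, F, G, H

A: not dominated.
B: dominated by C (read latency 11.2≤29.0, storage 31≥22, cost 1029≤1821, write latency 44.9≤89.5).
C: not dominated (best write latency).
D: dominated by A (read latency 32.0≤48.9, storage 34≥11, cost 1879≤1948, write latency 86.8≤93.2).
E: not dominated.
F: not dominated (best read latency).
G: not dominated (best storage).
H: not dominated.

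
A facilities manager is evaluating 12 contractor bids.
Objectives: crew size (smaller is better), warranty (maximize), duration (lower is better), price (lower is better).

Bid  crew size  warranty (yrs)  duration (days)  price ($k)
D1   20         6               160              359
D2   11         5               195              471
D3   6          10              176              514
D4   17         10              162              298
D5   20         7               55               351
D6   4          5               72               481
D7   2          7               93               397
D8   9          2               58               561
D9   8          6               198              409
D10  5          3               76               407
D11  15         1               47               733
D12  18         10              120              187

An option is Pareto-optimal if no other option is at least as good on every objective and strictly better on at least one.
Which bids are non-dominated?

D1: dominated by D5 (crew size 20≤20, warranty 7≥6, duration 55≤160, price 351≤359).
D2: dominated by D7 (crew size 2≤11, warranty 7≥5, duration 93≤195, price 397≤471).
D3: not dominated.
D4: not dominated.
D5: not dominated.
D6: not dominated.
D7: not dominated (best crew size).
D8: not dominated.
D9: dominated by D7 (crew size 2≤8, warranty 7≥6, duration 93≤198, price 397≤409).
D10: not dominated.
D11: not dominated (best duration).
D12: not dominated (best price).

D3, D4, D5, D6, D7, D8, D10, D11, D12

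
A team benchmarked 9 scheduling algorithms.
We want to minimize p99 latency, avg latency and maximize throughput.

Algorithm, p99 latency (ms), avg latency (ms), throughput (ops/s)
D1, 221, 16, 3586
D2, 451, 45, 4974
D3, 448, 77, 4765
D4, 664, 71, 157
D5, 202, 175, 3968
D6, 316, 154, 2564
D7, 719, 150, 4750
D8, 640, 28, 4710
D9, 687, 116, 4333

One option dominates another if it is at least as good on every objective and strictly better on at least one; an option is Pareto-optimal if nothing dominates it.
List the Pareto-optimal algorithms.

D1: not dominated (best avg latency).
D2: not dominated (best throughput).
D3: not dominated.
D4: dominated by D1 (p99 latency 221≤664, avg latency 16≤71, throughput 3586≥157).
D5: not dominated (best p99 latency).
D6: dominated by D1 (p99 latency 221≤316, avg latency 16≤154, throughput 3586≥2564).
D7: dominated by D2 (p99 latency 451≤719, avg latency 45≤150, throughput 4974≥4750).
D8: not dominated.
D9: dominated by D2 (p99 latency 451≤687, avg latency 45≤116, throughput 4974≥4333).

D1, D2, D3, D5, D8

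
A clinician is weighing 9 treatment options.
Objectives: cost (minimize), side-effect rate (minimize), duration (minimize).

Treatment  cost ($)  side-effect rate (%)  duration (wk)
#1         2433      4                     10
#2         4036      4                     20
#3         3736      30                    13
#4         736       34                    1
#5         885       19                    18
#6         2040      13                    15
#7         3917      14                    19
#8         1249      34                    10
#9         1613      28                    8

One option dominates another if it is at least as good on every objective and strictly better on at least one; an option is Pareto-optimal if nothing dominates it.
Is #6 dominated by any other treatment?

No

#1: worse on cost (2433 vs 2040).
#2: worse on cost (4036 vs 2040).
#3: worse on cost (3736 vs 2040).
#4: worse on side-effect rate (34 vs 13).
#5: worse on side-effect rate (19 vs 13).
#7: worse on cost (3917 vs 2040).
#8: worse on side-effect rate (34 vs 13).
#9: worse on side-effect rate (28 vs 13).
No option is at least as good as #6 on every objective and strictly better on one.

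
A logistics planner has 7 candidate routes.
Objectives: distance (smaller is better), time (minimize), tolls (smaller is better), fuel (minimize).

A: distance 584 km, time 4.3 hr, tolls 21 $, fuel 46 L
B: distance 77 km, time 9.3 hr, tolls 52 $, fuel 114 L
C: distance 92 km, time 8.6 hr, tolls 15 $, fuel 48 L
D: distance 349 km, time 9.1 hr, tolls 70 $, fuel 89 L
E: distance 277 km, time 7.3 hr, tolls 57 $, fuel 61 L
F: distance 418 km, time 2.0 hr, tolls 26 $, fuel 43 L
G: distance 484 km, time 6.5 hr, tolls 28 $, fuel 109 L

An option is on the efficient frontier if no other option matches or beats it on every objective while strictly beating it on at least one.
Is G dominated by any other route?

F vs G: distance 418≤484, time 2.0≤6.5, tolls 26≤28, fuel 43≤109 — F is at least as good on every objective and strictly better on at least one, so F dominates G.

Yes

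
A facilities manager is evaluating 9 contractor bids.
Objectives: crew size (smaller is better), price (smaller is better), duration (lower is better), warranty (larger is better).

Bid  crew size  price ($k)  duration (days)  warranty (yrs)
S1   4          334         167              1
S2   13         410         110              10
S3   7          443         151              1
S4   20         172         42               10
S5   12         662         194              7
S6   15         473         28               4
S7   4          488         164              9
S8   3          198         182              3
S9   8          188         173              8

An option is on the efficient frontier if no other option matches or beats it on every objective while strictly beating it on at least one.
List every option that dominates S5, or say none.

S7: crew size 4≤12, price 488≤662, duration 164≤194, warranty 9≥7 — dominates S5.
S9: crew size 8≤12, price 188≤662, duration 173≤194, warranty 8≥7 — dominates S5.
Others (S1, S2, S3, S4, S6, S8) are each worse than S5 on at least one objective.

S7, S9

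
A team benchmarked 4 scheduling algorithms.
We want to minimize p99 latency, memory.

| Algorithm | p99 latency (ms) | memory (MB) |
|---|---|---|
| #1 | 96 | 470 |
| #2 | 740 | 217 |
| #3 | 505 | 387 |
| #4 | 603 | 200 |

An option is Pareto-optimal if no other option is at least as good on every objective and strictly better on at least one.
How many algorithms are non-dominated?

#1: not dominated (best p99 latency).
#2: dominated by #4 (p99 latency 603≤740, memory 200≤217).
#3: not dominated.
#4: not dominated (best memory).
Pareto-optimal: #1, #3, #4 → 3.

3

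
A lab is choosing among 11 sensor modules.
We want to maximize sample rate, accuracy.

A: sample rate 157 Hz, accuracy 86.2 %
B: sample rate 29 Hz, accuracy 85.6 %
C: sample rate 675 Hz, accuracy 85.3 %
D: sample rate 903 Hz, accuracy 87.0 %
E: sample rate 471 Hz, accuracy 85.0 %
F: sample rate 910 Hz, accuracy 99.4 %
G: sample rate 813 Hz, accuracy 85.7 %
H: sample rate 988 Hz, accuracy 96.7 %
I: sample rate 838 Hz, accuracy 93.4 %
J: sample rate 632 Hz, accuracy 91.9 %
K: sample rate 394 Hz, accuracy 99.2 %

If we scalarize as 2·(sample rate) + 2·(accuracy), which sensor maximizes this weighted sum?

A: 2·157 + 2·86.2 = 486.4
B: 2·29 + 2·85.6 = 229.2
C: 2·675 + 2·85.3 = 1520.6
D: 2·903 + 2·87.0 = 1980.0
E: 2·471 + 2·85.0 = 1112.0
F: 2·910 + 2·99.4 = 2018.8
G: 2·813 + 2·85.7 = 1797.4
H: 2·988 + 2·96.7 = 2169.4
I: 2·838 + 2·93.4 = 1862.8
J: 2·632 + 2·91.9 = 1447.8
K: 2·394 + 2·99.2 = 986.4
Highest: H at 2169.4.

H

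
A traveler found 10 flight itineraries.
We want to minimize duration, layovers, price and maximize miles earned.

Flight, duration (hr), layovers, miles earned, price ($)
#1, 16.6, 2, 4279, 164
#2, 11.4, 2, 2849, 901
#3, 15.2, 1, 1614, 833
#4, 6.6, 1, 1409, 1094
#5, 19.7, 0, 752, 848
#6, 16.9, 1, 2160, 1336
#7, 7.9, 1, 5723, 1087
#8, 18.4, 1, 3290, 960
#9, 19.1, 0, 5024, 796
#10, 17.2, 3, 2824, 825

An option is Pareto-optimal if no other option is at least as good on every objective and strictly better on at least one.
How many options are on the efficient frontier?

#1: not dominated (best price).
#2: not dominated.
#3: not dominated.
#4: not dominated (best duration).
#5: dominated by #9 (duration 19.1≤19.7, layovers 0≤0, miles earned 5024≥752, price 796≤848).
#6: dominated by #7 (duration 7.9≤16.9, layovers 1≤1, miles earned 5723≥2160, price 1087≤1336).
#7: not dominated (best miles earned).
#8: not dominated.
#9: not dominated.
#10: dominated by #1 (duration 16.6≤17.2, layovers 2≤3, miles earned 4279≥2824, price 164≤825).
Pareto-optimal: #1, #2, #3, #4, #7, #8, #9 → 7.

7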